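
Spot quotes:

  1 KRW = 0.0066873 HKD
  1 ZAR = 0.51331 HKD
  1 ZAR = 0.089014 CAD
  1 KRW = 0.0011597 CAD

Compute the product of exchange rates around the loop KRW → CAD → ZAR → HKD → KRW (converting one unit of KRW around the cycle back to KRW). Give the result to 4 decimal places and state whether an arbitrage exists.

Around KRW → CAD → ZAR → HKD → KRW: 1 × 0.0011597 ÷ 0.089014 × 0.51331 ÷ 0.0066873 = 1.000037
Product ≈ 1 (deviation 0.004%, within rounding noise).

1.0000 (no arbitrage)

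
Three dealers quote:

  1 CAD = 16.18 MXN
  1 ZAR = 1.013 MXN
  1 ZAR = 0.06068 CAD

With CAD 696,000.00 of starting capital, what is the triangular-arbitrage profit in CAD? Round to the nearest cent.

Profitable loop is CAD → ZAR → MXN → CAD:
CAD 696,000.00 ÷ 0.06068 = ZAR 11,470,006.59
ZAR 11,470,006.59 × 1.013 = MXN 11,619,116.68
MXN 11,619,116.68 ÷ 16.18 = CAD 718,115.99
Profit = CAD 718,115.99 − CAD 696,000.00

Profit: CAD 22,115.99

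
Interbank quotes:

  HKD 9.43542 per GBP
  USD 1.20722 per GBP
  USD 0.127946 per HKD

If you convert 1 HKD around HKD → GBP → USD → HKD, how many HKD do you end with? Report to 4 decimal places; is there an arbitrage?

Around HKD → GBP → USD → HKD: 1 ÷ 9.43542 × 1.20722 ÷ 0.127946 = 0.999996
Product ≈ 1 (deviation 0.000%, within rounding noise).

1.0000 (no arbitrage)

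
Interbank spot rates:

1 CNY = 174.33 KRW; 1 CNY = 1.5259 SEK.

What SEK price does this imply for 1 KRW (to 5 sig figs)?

KRW/SEK = 0.0087529

1 KRW ÷ 174.33 = 0.00573625 CNY
0.00573625 CNY × 1.5259 = 0.00875294 SEK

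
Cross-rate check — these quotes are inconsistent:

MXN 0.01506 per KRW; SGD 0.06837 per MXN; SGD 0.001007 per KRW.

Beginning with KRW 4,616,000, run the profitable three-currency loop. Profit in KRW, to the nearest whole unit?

Profitable loop is KRW → MXN → SGD → KRW:
KRW 4,616,000 × 0.01506 = MXN 69,516.96
MXN 69,516.96 × 0.06837 = SGD 4,752.87
SGD 4,752.87 ÷ 0.001007 = KRW 4,719,836
Profit = KRW 4,719,836 − KRW 4,616,000

Profit: KRW 103,836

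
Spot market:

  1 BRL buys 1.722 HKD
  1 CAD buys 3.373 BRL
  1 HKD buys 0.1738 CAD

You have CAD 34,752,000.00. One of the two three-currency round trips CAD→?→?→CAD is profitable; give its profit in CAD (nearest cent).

Profit: CAD 329,573.47

Profitable loop is CAD → BRL → HKD → CAD:
CAD 34,752,000.00 × 3.373 = BRL 117,218,496.00
BRL 117,218,496.00 × 1.722 = HKD 201,850,250.11
HKD 201,850,250.11 × 0.1738 = CAD 35,081,573.47
Profit = CAD 35,081,573.47 − CAD 34,752,000.00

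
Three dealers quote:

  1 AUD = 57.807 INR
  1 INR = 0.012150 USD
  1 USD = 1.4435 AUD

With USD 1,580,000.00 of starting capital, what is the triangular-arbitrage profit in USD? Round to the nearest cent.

Profit: USD 21,882.23

Profitable loop is USD → AUD → INR → USD:
USD 1,580,000.00 × 1.4435 = AUD 2,280,730.00
AUD 2,280,730.00 × 57.807 = INR 131,842,159.11
INR 131,842,159.11 × 0.012150 = USD 1,601,882.23
Profit = USD 1,601,882.23 − USD 1,580,000.00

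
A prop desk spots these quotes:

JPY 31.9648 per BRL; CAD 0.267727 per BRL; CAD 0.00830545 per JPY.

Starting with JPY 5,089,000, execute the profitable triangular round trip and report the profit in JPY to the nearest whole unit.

Profitable loop is JPY → BRL → CAD → JPY:
JPY 5,089,000 ÷ 31.9648 = BRL 159,206.38
BRL 159,206.38 × 0.267727 = CAD 42,623.85
CAD 42,623.85 ÷ 0.00830545 = JPY 5,132,033
Profit = JPY 5,132,033 − JPY 5,089,000

Profit: JPY 43,033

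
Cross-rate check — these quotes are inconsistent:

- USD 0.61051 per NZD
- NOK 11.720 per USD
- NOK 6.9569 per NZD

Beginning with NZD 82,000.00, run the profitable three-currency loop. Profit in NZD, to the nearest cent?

Profit: NZD 2,337.07

Profitable loop is NZD → USD → NOK → NZD:
NZD 82,000.00 × 0.61051 = USD 50,061.82
USD 50,061.82 × 11.720 = NOK 586,724.53
NOK 586,724.53 ÷ 6.9569 = NZD 84,337.07
Profit = NZD 84,337.07 − NZD 82,000.00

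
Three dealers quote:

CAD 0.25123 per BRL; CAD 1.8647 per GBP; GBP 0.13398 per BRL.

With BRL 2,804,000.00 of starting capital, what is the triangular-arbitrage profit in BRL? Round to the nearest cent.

Profitable loop is BRL → CAD → GBP → BRL:
BRL 2,804,000.00 × 0.25123 = CAD 704,448.92
CAD 704,448.92 ÷ 1.8647 = GBP 377,781.37
GBP 377,781.37 ÷ 0.13398 = BRL 2,819,684.80
Profit = BRL 2,819,684.80 − BRL 2,804,000.00

Profit: BRL 15,684.80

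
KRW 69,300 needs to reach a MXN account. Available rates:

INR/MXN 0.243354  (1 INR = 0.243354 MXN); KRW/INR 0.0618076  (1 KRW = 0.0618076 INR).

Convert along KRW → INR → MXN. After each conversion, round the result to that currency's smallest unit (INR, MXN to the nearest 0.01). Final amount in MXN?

MXN 1,042.35

KRW 69,300 × 0.0618076 = INR 4,283.27
INR 4,283.27 × 0.243354 = MXN 1,042.35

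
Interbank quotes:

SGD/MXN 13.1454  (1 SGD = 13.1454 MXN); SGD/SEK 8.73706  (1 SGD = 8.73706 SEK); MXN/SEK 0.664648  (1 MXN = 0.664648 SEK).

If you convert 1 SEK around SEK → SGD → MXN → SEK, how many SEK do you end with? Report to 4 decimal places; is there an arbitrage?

1.0000 (no arbitrage)

Around SEK → SGD → MXN → SEK: 1 ÷ 8.73706 × 13.1454 × 0.664648 = 1.000000
Product ≈ 1 (deviation 0.000%, within rounding noise).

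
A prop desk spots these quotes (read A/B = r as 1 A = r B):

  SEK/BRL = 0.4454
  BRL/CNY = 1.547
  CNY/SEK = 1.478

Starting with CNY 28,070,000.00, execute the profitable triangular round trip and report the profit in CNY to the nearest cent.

Profitable loop is CNY → SEK → BRL → CNY:
CNY 28,070,000.00 × 1.478 = SEK 41,487,460.00
SEK 41,487,460.00 × 0.4454 = BRL 18,478,514.68
BRL 18,478,514.68 × 1.547 = CNY 28,586,262.22
Profit = CNY 28,586,262.22 − CNY 28,070,000.00

Profit: CNY 516,262.22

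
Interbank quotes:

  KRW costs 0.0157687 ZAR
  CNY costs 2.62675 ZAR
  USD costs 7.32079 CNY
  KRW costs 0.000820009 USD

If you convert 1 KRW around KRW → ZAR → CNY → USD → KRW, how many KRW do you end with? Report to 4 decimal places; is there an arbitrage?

Around KRW → ZAR → CNY → USD → KRW: 1 × 0.0157687 ÷ 2.62675 ÷ 7.32079 ÷ 0.000820009 = 1.000001
Product ≈ 1 (deviation 0.000%, within rounding noise).

1.0000 (no arbitrage)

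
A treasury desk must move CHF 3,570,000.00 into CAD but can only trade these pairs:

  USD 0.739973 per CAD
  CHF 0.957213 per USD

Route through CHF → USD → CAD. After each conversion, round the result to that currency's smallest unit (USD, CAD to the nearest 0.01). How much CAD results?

CHF 3,570,000.00 ÷ 0.957213 = USD 3,729,577.43
USD 3,729,577.43 ÷ 0.739973 = CAD 5,040,153.40

CAD 5,040,153.40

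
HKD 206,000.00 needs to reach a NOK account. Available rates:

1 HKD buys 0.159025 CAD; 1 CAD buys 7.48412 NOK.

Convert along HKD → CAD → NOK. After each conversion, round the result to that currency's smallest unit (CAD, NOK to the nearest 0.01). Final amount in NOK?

HKD 206,000.00 × 0.159025 = CAD 32,759.15
CAD 32,759.15 × 7.48412 = NOK 245,173.41

NOK 245,173.41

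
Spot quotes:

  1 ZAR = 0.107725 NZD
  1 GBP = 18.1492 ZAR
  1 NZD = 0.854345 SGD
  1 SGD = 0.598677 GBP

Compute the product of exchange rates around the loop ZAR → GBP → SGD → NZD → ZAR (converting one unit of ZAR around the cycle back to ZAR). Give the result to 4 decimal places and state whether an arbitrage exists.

Around ZAR → GBP → SGD → NZD → ZAR: 1 ÷ 18.1492 ÷ 0.598677 ÷ 0.854345 ÷ 0.107725 = 1.000000
Product ≈ 1 (deviation 0.000%, within rounding noise).

1.0000 (no arbitrage)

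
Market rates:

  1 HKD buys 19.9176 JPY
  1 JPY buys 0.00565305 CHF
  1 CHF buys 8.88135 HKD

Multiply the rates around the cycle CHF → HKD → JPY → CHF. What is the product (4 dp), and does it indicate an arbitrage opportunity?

1.0000 (no arbitrage)

Around CHF → HKD → JPY → CHF: 1 × 8.88135 × 19.9176 × 0.00565305 = 0.999997
Product ≈ 1 (deviation 0.000%, within rounding noise).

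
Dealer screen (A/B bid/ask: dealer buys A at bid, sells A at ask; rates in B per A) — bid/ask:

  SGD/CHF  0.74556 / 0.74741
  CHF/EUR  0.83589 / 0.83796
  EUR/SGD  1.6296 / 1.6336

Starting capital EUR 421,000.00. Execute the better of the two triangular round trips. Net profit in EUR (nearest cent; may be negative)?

Best loop EUR → SGD → CHF → EUR:
EUR 421,000.00 × 1.6296 (sell EUR at bid) = SGD 686,061.60
SGD 686,061.60 × 0.74556 (sell SGD at bid) = CHF 511,500.09
CHF 511,500.09 × 0.83589 (sell CHF at bid) = EUR 427,557.81

Net profit: EUR 6,557.81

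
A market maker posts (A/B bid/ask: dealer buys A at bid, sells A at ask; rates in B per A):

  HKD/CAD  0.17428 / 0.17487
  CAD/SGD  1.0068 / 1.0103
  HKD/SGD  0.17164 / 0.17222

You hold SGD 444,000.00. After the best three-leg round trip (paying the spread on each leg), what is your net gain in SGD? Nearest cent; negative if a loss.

Net profit: SGD 8,366.20

Best loop SGD → HKD → CAD → SGD:
SGD 444,000.00 ÷ 0.17222 (buy HKD at ask) = HKD 2,578,097.78
HKD 2,578,097.78 × 0.17428 (sell HKD at bid) = CAD 449,310.88
CAD 449,310.88 × 1.0068 (sell CAD at bid) = SGD 452,366.20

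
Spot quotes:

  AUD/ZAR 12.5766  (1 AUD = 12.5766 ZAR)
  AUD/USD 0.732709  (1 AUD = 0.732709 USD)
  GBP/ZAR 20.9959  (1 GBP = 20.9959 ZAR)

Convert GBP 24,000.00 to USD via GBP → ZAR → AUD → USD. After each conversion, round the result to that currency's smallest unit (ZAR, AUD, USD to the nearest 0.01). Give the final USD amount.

GBP 24,000.00 × 20.9959 = ZAR 503,901.60
ZAR 503,901.60 ÷ 12.5766 = AUD 40,066.60
AUD 40,066.60 × 0.732709 = USD 29,357.16

USD 29,357.16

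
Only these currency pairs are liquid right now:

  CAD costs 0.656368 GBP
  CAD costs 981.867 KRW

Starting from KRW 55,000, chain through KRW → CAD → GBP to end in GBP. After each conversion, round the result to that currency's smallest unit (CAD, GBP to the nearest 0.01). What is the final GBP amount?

GBP 36.77

KRW 55,000 ÷ 981.867 = CAD 56.02
CAD 56.02 × 0.656368 = GBP 36.77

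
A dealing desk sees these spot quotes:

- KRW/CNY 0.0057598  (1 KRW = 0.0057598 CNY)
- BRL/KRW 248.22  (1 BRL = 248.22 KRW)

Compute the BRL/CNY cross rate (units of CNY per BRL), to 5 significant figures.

BRL/CNY = 1.4297

1 BRL × 248.22 = 248.22 KRW
248.22 KRW × 0.0057598 = 1.4297 CNY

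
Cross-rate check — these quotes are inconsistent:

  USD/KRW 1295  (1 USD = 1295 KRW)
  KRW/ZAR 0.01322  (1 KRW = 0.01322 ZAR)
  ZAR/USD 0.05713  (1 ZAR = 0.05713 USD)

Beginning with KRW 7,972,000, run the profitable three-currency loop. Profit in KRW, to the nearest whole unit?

Profit: KRW 178,830

Profitable loop is KRW → USD → ZAR → KRW:
KRW 7,972,000 ÷ 1295 = USD 6,155.98
USD 6,155.98 ÷ 0.05713 = ZAR 107,753.97
ZAR 107,753.97 ÷ 0.01322 = KRW 8,150,830
Profit = KRW 8,150,830 − KRW 7,972,000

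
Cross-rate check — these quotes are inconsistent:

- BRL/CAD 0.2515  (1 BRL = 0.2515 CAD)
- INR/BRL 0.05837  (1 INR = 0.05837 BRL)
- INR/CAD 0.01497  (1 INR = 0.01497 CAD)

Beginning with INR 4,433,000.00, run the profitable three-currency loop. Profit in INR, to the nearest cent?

Profit: INR 87,555.95

Profitable loop is INR → CAD → BRL → INR:
INR 4,433,000.00 × 0.01497 = CAD 66,362.01
CAD 66,362.01 ÷ 0.2515 = BRL 263,864.85
BRL 263,864.85 ÷ 0.05837 = INR 4,520,555.95
Profit = INR 4,520,555.95 − INR 4,433,000.00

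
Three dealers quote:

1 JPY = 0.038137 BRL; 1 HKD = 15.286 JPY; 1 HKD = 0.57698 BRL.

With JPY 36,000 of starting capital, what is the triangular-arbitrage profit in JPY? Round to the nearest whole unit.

Profit: JPY 373

Profitable loop is JPY → BRL → HKD → JPY:
JPY 36,000 × 0.038137 = BRL 1,372.93
BRL 1,372.93 ÷ 0.57698 = HKD 2,379.51
HKD 2,379.51 × 15.286 = JPY 36,373
Profit = JPY 36,373 − JPY 36,000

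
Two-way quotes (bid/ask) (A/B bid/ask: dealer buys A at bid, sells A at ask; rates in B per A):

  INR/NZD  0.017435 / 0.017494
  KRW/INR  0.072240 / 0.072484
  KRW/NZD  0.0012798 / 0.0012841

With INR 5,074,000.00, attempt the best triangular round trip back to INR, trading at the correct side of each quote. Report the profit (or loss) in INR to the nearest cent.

Net profit: INR 47,076.87

Best loop INR → KRW → NZD → INR:
INR 5,074,000.00 ÷ 0.072484 (buy KRW at ask) = KRW 70,001,656
KRW 70,001,656 × 0.0012798 (sell KRW at bid) = NZD 89,588.12
NZD 89,588.12 ÷ 0.017494 (buy INR at ask) = INR 5,121,076.87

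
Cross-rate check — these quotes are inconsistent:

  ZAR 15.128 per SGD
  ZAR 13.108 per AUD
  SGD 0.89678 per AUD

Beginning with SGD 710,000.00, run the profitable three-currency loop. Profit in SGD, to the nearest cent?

Profit: SGD 24,834.18

Profitable loop is SGD → ZAR → AUD → SGD:
SGD 710,000.00 × 15.128 = ZAR 10,740,880.00
ZAR 10,740,880.00 ÷ 13.108 = AUD 819,414.10
AUD 819,414.10 × 0.89678 = SGD 734,834.18
Profit = SGD 734,834.18 − SGD 710,000.00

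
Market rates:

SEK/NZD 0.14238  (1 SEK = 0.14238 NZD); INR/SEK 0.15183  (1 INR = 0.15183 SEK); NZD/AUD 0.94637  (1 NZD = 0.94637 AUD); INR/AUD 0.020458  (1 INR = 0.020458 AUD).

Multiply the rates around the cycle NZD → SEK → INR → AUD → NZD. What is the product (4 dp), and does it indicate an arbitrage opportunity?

1.0000 (no arbitrage)

Around NZD → SEK → INR → AUD → NZD: 1 ÷ 0.14238 ÷ 0.15183 × 0.020458 ÷ 0.94637 = 0.999990
Product ≈ 1 (deviation 0.001%, within rounding noise).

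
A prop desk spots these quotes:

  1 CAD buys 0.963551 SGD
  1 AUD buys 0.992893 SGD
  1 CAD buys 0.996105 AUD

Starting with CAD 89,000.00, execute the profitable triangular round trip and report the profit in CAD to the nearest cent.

Profitable loop is CAD → AUD → SGD → CAD:
CAD 89,000.00 × 0.996105 = AUD 88,653.35
AUD 88,653.35 × 0.992893 = SGD 88,023.29
SGD 88,023.29 ÷ 0.963551 = CAD 91,353.01
Profit = CAD 91,353.01 − CAD 89,000.00

Profit: CAD 2,353.01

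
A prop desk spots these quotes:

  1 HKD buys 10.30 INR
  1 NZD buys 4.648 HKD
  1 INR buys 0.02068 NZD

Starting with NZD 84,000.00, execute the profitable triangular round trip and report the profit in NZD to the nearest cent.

Profitable loop is NZD → INR → HKD → NZD:
NZD 84,000.00 ÷ 0.02068 = INR 4,061,895.55
INR 4,061,895.55 ÷ 10.30 = HKD 394,358.79
HKD 394,358.79 ÷ 4.648 = NZD 84,844.83
Profit = NZD 84,844.83 − NZD 84,000.00

Profit: NZD 844.83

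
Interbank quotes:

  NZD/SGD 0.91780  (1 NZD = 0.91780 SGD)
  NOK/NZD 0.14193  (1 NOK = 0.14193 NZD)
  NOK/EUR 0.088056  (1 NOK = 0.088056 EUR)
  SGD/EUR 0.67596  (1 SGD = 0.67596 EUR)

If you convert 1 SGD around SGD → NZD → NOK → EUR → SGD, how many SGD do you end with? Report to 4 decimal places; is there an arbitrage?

Around SGD → NZD → NOK → EUR → SGD: 1 ÷ 0.91780 ÷ 0.14193 × 0.088056 ÷ 0.67596 = 1.000036
Product ≈ 1 (deviation 0.004%, within rounding noise).

1.0000 (no arbitrage)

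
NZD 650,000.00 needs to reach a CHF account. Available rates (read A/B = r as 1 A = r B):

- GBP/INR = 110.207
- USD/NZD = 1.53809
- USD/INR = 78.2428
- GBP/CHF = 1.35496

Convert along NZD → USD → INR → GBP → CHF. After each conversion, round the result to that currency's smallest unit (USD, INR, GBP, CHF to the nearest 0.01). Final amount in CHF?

NZD 650,000.00 ÷ 1.53809 = USD 422,602.06
USD 422,602.06 × 78.2428 = INR 33,065,568.46
INR 33,065,568.46 ÷ 110.207 = GBP 300,031.47
GBP 300,031.47 × 1.35496 = CHF 406,530.64

CHF 406,530.64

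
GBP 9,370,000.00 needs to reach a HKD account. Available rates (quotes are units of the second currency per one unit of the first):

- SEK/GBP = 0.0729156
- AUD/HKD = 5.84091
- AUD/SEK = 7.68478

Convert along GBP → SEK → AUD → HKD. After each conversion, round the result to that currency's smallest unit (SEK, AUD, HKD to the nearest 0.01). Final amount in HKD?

GBP 9,370,000.00 ÷ 0.0729156 = SEK 128,504,736.98
SEK 128,504,736.98 ÷ 7.68478 = AUD 16,721,979.94
AUD 16,721,979.94 × 5.84091 = HKD 97,671,579.85

HKD 97,671,579.85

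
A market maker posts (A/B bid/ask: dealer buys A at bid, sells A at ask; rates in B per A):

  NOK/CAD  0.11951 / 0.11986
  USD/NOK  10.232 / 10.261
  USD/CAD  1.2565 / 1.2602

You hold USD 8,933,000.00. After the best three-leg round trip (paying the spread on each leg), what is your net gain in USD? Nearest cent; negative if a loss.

Net profit: USD 193,323.64

Best loop USD → CAD → NOK → USD:
USD 8,933,000.00 × 1.2565 (sell USD at bid) = CAD 11,224,314.50
CAD 11,224,314.50 ÷ 0.11986 (buy NOK at ask) = NOK 93,645,206.91
NOK 93,645,206.91 ÷ 10.261 (buy USD at ask) = USD 9,126,323.64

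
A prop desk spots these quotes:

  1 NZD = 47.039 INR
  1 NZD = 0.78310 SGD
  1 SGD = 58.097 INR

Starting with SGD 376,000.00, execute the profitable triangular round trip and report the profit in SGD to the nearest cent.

Profit: SGD 12,754.11

Profitable loop is SGD → NZD → INR → SGD:
SGD 376,000.00 ÷ 0.78310 = NZD 480,143.02
NZD 480,143.02 × 47.039 = INR 22,585,447.58
INR 22,585,447.58 ÷ 58.097 = SGD 388,754.11
Profit = SGD 388,754.11 − SGD 376,000.00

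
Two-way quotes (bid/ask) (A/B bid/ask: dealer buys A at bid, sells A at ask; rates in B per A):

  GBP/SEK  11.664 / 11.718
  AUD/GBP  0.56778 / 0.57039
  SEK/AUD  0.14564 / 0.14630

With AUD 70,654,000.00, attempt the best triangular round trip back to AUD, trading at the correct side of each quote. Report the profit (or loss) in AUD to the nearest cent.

Net profit: AUD 1,600,854.57

Best loop AUD → SEK → GBP → AUD:
AUD 70,654,000.00 ÷ 0.14630 (buy SEK at ask) = SEK 482,939,166.10
SEK 482,939,166.10 ÷ 11.718 (buy GBP at ask) = GBP 41,213,446.50
GBP 41,213,446.50 ÷ 0.57039 (buy AUD at ask) = AUD 72,254,854.57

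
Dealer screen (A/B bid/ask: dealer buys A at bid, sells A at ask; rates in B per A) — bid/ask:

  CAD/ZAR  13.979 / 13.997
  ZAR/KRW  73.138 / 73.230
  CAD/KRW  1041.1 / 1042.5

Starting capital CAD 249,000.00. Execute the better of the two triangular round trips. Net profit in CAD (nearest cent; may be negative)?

Best loop CAD → KRW → ZAR → CAD:
CAD 249,000.00 × 1041.1 (sell CAD at bid) = KRW 259,233,900
KRW 259,233,900 ÷ 73.230 (buy ZAR at ask) = ZAR 3,539,995.90
ZAR 3,539,995.90 ÷ 13.997 (buy CAD at ask) = CAD 252,911.05

Net profit: CAD 3,911.05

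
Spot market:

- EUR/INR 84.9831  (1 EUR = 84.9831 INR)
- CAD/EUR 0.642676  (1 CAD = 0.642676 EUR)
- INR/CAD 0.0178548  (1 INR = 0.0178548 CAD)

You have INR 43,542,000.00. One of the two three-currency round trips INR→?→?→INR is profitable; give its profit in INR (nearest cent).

Profit: INR 1,108,747.36

Profitable loop is INR → EUR → CAD → INR:
INR 43,542,000.00 ÷ 84.9831 = EUR 512,360.69
EUR 512,360.69 ÷ 0.642676 = CAD 797,230.16
CAD 797,230.16 ÷ 0.0178548 = INR 44,650,747.36
Profit = INR 44,650,747.36 − INR 43,542,000.00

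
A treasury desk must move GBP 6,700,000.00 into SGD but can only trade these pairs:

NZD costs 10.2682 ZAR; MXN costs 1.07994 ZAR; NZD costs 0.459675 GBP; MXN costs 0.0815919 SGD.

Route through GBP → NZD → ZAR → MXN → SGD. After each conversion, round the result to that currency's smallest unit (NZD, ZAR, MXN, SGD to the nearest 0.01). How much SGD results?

SGD 11,307,475.52

GBP 6,700,000.00 ÷ 0.459675 = NZD 14,575,515.31
NZD 14,575,515.31 × 10.2682 = ZAR 149,664,306.31
ZAR 149,664,306.31 ÷ 1.07994 = MXN 138,585,760.61
MXN 138,585,760.61 × 0.0815919 = SGD 11,307,475.52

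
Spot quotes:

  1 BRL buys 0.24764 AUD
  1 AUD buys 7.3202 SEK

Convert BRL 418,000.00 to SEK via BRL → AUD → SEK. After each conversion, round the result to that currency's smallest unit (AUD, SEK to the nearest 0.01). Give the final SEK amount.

BRL 418,000.00 × 0.24764 = AUD 103,513.52
AUD 103,513.52 × 7.3202 = SEK 757,739.67

SEK 757,739.67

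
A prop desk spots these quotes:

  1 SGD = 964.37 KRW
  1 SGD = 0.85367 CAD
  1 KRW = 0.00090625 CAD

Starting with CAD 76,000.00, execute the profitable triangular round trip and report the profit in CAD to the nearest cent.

Profit: CAD 1,806.39

Profitable loop is CAD → SGD → KRW → CAD:
CAD 76,000.00 ÷ 0.85367 = SGD 89,027.38
SGD 89,027.38 × 964.37 = KRW 85,855,331
KRW 85,855,331 × 0.00090625 = CAD 77,806.39
Profit = CAD 77,806.39 − CAD 76,000.00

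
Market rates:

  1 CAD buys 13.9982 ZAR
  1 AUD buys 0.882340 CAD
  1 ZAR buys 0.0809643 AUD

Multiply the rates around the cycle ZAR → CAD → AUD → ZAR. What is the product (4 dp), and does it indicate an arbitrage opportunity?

Around ZAR → CAD → AUD → ZAR: 1 ÷ 13.9982 ÷ 0.882340 ÷ 0.0809643 = 0.999996
Product ≈ 1 (deviation 0.000%, within rounding noise).

1.0000 (no arbitrage)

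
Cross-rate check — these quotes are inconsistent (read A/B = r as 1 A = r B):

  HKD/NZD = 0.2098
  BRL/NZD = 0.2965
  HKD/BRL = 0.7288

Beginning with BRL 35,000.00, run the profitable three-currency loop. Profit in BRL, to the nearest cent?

Profitable loop is BRL → NZD → HKD → BRL:
BRL 35,000.00 × 0.2965 = NZD 10,377.50
NZD 10,377.50 ÷ 0.2098 = HKD 49,463.78
HKD 49,463.78 × 0.7288 = BRL 36,049.20
Profit = BRL 36,049.20 − BRL 35,000.00

Profit: BRL 1,049.20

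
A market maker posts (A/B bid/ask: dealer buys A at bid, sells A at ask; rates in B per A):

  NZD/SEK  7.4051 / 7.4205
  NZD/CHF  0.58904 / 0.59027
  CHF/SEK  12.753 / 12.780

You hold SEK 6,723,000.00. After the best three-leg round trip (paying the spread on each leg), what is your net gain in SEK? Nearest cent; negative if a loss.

Best loop SEK → NZD → CHF → SEK:
SEK 6,723,000.00 ÷ 7.4205 (buy NZD at ask) = NZD 906,003.64
NZD 906,003.64 × 0.58904 (sell NZD at bid) = CHF 533,672.38
CHF 533,672.38 × 12.753 (sell CHF at bid) = SEK 6,805,923.90

Net profit: SEK 82,923.90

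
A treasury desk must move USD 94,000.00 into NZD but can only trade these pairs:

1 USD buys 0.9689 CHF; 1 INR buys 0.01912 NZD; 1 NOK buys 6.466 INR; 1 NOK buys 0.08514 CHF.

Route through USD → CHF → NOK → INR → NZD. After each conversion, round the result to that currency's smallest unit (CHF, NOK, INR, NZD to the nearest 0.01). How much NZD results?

USD 94,000.00 × 0.9689 = CHF 91,076.60
CHF 91,076.60 ÷ 0.08514 = NOK 1,069,727.51
NOK 1,069,727.51 × 6.466 = INR 6,916,858.08
INR 6,916,858.08 × 0.01912 = NZD 132,250.33

NZD 132,250.33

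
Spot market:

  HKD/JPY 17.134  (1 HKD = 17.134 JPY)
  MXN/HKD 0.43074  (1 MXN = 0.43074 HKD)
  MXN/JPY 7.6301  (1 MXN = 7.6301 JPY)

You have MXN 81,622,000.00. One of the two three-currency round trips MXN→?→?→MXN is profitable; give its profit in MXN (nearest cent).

Profitable loop is MXN → JPY → HKD → MXN:
MXN 81,622,000.00 × 7.6301 = JPY 622,784,022
JPY 622,784,022 ÷ 17.134 = HKD 36,347,847.68
HKD 36,347,847.68 ÷ 0.43074 = MXN 84,384,658.22
Profit = MXN 84,384,658.22 − MXN 81,622,000.00

Profit: MXN 2,762,658.22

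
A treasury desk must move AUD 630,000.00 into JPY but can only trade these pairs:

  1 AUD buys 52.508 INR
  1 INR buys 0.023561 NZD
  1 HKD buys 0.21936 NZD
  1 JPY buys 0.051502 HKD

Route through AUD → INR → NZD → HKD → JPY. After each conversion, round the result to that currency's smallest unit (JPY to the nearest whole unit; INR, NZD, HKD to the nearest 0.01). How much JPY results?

AUD 630,000.00 × 52.508 = INR 33,080,040.00
INR 33,080,040.00 × 0.023561 = NZD 779,398.82
NZD 779,398.82 ÷ 0.21936 = HKD 3,553,058.08
HKD 3,553,058.08 ÷ 0.051502 = JPY 68,988,740

JPY 68,988,740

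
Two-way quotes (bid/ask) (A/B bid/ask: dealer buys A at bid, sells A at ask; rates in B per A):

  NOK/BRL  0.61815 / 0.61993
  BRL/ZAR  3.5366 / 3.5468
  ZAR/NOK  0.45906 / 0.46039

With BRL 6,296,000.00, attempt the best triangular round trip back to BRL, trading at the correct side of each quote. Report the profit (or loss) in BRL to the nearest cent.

Net profit: BRL 22,499.97

Best loop BRL → ZAR → NOK → BRL:
BRL 6,296,000.00 × 3.5366 (sell BRL at bid) = ZAR 22,266,433.60
ZAR 22,266,433.60 × 0.45906 (sell ZAR at bid) = NOK 10,221,629.01
NOK 10,221,629.01 × 0.61815 (sell NOK at bid) = BRL 6,318,499.97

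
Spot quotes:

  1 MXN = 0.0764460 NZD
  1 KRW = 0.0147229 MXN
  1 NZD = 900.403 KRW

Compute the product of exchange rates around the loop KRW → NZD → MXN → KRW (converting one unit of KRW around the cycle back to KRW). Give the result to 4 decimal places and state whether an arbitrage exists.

Around KRW → NZD → MXN → KRW: 1 ÷ 900.403 ÷ 0.0764460 ÷ 0.0147229 = 0.986768
Product < 1; profitable direction is KRW → MXN → NZD → KRW.

0.9868 (arbitrage exists)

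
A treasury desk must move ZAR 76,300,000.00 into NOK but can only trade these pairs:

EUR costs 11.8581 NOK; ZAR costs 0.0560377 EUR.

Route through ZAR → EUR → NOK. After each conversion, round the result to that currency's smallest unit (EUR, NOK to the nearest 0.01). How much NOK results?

NOK 50,701,399.62

ZAR 76,300,000.00 × 0.0560377 = EUR 4,275,676.51
EUR 4,275,676.51 × 11.8581 = NOK 50,701,399.62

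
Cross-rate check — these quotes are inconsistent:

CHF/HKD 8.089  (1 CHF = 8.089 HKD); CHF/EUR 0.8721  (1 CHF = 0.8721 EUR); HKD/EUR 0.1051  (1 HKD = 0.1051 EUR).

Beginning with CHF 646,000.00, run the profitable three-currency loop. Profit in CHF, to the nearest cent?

Profit: CHF 16,676.02

Profitable loop is CHF → EUR → HKD → CHF:
CHF 646,000.00 × 0.8721 = EUR 563,376.60
EUR 563,376.60 ÷ 0.1051 = HKD 5,360,386.30
HKD 5,360,386.30 ÷ 8.089 = CHF 662,676.02
Profit = CHF 662,676.02 − CHF 646,000.00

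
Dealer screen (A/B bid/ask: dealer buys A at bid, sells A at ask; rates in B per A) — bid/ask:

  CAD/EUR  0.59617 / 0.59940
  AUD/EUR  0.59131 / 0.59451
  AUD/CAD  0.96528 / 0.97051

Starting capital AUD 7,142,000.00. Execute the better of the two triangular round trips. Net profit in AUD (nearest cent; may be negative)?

Net profit: AUD 117,694.02

Best loop AUD → EUR → CAD → AUD:
AUD 7,142,000.00 × 0.59131 (sell AUD at bid) = EUR 4,223,136.02
EUR 4,223,136.02 ÷ 0.59940 (buy CAD at ask) = CAD 7,045,605.64
CAD 7,045,605.64 ÷ 0.97051 (buy AUD at ask) = AUD 7,259,694.02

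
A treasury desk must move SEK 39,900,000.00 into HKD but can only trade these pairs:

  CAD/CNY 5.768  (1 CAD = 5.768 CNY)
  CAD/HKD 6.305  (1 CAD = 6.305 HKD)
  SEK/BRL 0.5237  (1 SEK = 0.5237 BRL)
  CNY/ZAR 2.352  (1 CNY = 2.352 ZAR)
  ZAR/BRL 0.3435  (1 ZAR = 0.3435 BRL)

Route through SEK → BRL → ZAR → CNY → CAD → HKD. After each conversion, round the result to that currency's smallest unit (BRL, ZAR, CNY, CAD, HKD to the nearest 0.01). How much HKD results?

SEK 39,900,000.00 × 0.5237 = BRL 20,895,630.00
BRL 20,895,630.00 ÷ 0.3435 = ZAR 60,831,528.38
ZAR 60,831,528.38 ÷ 2.352 = CNY 25,863,745.06
CNY 25,863,745.06 ÷ 5.768 = CAD 4,484,005.73
CAD 4,484,005.73 × 6.305 = HKD 28,271,656.13

HKD 28,271,656.13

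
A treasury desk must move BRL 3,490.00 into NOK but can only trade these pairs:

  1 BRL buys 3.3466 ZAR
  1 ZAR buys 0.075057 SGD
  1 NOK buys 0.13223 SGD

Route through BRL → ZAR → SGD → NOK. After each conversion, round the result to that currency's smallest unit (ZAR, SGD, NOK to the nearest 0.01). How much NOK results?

BRL 3,490.00 × 3.3466 = ZAR 11,679.63
ZAR 11,679.63 × 0.075057 = SGD 876.64
SGD 876.64 ÷ 0.13223 = NOK 6,629.66

NOK 6,629.66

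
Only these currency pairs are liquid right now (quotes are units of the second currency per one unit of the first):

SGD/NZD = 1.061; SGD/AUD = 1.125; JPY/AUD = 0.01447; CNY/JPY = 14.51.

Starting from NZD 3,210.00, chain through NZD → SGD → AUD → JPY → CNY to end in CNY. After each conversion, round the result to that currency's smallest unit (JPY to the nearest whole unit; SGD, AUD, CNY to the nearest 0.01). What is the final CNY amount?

NZD 3,210.00 ÷ 1.061 = SGD 3,025.45
SGD 3,025.45 × 1.125 = AUD 3,403.63
AUD 3,403.63 ÷ 0.01447 = JPY 235,220
JPY 235,220 ÷ 14.51 = CNY 16,210.89

CNY 16,210.89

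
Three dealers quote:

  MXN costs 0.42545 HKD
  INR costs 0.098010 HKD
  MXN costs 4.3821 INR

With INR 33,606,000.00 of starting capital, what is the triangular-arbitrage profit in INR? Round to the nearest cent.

Profitable loop is INR → HKD → MXN → INR:
INR 33,606,000.00 × 0.098010 = HKD 3,293,724.06
HKD 3,293,724.06 ÷ 0.42545 = MXN 7,741,741.83
MXN 7,741,741.83 × 4.3821 = INR 33,925,086.86
Profit = INR 33,925,086.86 − INR 33,606,000.00

Profit: INR 319,086.86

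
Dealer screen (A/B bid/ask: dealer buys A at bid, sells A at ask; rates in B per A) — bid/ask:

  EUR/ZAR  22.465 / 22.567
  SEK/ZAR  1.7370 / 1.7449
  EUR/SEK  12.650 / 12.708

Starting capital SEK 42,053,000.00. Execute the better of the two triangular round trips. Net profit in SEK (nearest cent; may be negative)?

Best loop SEK → EUR → ZAR → SEK:
SEK 42,053,000.00 ÷ 12.708 (buy EUR at ask) = EUR 3,309,175.32
EUR 3,309,175.32 × 22.465 (sell EUR at bid) = ZAR 74,340,623.62
ZAR 74,340,623.62 ÷ 1.7449 (buy SEK at ask) = SEK 42,604,518.09

Net profit: SEK 551,518.09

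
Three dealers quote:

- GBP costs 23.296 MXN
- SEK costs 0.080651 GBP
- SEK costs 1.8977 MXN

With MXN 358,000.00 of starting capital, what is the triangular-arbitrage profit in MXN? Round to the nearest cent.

Profit: MXN 3,592.55

Profitable loop is MXN → GBP → SEK → MXN:
MXN 358,000.00 ÷ 23.296 = GBP 15,367.45
GBP 15,367.45 ÷ 0.080651 = SEK 190,542.52
SEK 190,542.52 × 1.8977 = MXN 361,592.55
Profit = MXN 361,592.55 − MXN 358,000.00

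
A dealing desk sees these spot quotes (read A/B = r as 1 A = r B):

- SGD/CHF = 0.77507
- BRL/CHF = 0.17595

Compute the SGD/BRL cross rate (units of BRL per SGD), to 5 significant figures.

1 SGD × 0.77507 = 0.77507 CHF
0.77507 CHF ÷ 0.17595 = 4.40506 BRL

SGD/BRL = 4.4051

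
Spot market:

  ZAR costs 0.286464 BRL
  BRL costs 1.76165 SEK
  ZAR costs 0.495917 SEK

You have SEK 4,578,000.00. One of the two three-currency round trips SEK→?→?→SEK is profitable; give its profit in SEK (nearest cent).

Profit: SEK 80,611.26

Profitable loop is SEK → ZAR → BRL → SEK:
SEK 4,578,000.00 ÷ 0.495917 = ZAR 9,231,383.48
ZAR 9,231,383.48 × 0.286464 = BRL 2,644,459.04
BRL 2,644,459.04 × 1.76165 = SEK 4,658,611.26
Profit = SEK 4,658,611.26 − SEK 4,578,000.00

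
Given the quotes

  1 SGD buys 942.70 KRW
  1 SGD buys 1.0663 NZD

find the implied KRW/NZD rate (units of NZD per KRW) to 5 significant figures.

1 KRW ÷ 942.70 = 0.00106078 SGD
0.00106078 SGD × 1.0663 = 0.00113111 NZD

KRW/NZD = 0.0011311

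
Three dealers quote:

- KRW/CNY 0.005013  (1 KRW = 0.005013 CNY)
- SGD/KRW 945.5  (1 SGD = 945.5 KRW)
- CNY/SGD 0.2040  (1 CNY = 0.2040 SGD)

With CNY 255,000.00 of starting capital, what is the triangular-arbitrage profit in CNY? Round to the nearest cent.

Profitable loop is CNY → KRW → SGD → CNY:
CNY 255,000.00 ÷ 0.005013 = KRW 50,867,744
KRW 50,867,744 ÷ 945.5 = SGD 53,799.83
SGD 53,799.83 ÷ 0.2040 = CNY 263,724.68
Profit = CNY 263,724.68 − CNY 255,000.00

Profit: CNY 8,724.68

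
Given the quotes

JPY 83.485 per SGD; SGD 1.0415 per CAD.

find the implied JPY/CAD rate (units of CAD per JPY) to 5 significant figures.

JPY/CAD = 0.011501

1 JPY ÷ 83.485 = 0.0119782 SGD
0.0119782 SGD ÷ 1.0415 = 0.0115009 CAD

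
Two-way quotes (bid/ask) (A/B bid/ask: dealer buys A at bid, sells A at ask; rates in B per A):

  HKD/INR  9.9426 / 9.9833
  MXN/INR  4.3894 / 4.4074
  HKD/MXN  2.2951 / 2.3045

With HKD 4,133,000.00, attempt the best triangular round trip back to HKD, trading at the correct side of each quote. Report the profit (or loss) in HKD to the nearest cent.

Best loop HKD → MXN → INR → HKD:
HKD 4,133,000.00 × 2.2951 (sell HKD at bid) = MXN 9,485,648.30
MXN 9,485,648.30 × 4.3894 (sell MXN at bid) = INR 41,636,304.65
INR 41,636,304.65 ÷ 9.9833 (buy HKD at ask) = HKD 4,170,595.36

Net profit: HKD 37,595.36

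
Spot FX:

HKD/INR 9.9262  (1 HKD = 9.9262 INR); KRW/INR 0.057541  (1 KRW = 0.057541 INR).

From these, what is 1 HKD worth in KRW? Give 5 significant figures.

HKD/KRW = 172.51

1 HKD × 9.9262 = 9.9262 INR
9.9262 INR ÷ 0.057541 = 172.507 KRW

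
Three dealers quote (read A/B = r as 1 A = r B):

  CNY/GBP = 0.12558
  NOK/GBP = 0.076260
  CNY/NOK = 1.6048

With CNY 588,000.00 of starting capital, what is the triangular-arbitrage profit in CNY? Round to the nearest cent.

Profit: CNY 15,364.96

Profitable loop is CNY → GBP → NOK → CNY:
CNY 588,000.00 × 0.12558 = GBP 73,841.04
GBP 73,841.04 ÷ 0.076260 = NOK 968,280.09
NOK 968,280.09 ÷ 1.6048 = CNY 603,364.96
Profit = CNY 603,364.96 − CNY 588,000.00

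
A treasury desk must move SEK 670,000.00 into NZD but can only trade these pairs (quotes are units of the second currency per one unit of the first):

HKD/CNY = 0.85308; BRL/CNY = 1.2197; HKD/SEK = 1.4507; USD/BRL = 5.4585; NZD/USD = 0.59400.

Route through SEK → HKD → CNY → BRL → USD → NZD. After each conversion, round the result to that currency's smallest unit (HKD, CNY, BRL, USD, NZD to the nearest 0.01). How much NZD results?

SEK 670,000.00 ÷ 1.4507 = HKD 461,846.01
HKD 461,846.01 × 0.85308 = CNY 393,991.59
CNY 393,991.59 ÷ 1.2197 = BRL 323,023.36
BRL 323,023.36 ÷ 5.4585 = USD 59,178.05
USD 59,178.05 ÷ 0.59400 = NZD 99,626.35

NZD 99,626.35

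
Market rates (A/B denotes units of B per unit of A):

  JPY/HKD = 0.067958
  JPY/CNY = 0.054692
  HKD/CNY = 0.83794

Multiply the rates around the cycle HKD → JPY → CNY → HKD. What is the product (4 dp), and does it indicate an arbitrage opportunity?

Around HKD → JPY → CNY → HKD: 1 ÷ 0.067958 × 0.054692 ÷ 0.83794 = 0.960440
Product < 1; profitable direction is HKD → CNY → JPY → HKD.

0.9604 (arbitrage exists)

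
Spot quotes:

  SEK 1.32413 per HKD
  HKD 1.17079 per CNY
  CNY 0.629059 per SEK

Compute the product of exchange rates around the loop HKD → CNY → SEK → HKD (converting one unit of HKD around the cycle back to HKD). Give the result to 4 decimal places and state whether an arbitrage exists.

1.0254 (arbitrage exists)

Around HKD → CNY → SEK → HKD: 1 ÷ 1.17079 ÷ 0.629059 ÷ 1.32413 = 1.025413
Product > 1; profitable direction is HKD → CNY → SEK → HKD.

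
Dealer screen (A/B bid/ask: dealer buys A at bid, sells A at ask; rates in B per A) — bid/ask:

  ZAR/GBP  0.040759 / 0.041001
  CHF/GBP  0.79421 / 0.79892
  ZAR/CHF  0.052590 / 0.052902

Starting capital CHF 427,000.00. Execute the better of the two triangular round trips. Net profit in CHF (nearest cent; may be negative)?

Net profit: CHF 7,982.66

Best loop CHF → GBP → ZAR → CHF:
CHF 427,000.00 × 0.79421 (sell CHF at bid) = GBP 339,127.67
GBP 339,127.67 ÷ 0.041001 (buy ZAR at ask) = ZAR 8,271,204.85
ZAR 8,271,204.85 × 0.052590 (sell ZAR at bid) = CHF 434,982.66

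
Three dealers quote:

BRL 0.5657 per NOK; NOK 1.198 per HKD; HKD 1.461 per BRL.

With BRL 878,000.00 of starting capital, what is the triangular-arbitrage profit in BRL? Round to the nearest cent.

Profitable loop is BRL → NOK → HKD → BRL:
BRL 878,000.00 ÷ 0.5657 = NOK 1,552,059.40
NOK 1,552,059.40 ÷ 1.198 = HKD 1,295,542.07
HKD 1,295,542.07 ÷ 1.461 = BRL 886,750.22
Profit = BRL 886,750.22 − BRL 878,000.00

Profit: BRL 8,750.22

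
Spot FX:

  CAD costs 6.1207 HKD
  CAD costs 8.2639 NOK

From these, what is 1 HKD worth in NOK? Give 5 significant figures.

1 HKD ÷ 6.1207 = 0.16338 CAD
0.16338 CAD × 8.2639 = 1.35016 NOK

HKD/NOK = 1.3502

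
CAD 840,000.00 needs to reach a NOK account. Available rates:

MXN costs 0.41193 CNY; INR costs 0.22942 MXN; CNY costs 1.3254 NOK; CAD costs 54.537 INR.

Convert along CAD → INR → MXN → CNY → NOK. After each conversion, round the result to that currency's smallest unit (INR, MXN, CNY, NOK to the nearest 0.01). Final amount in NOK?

NOK 5,738,153.93

CAD 840,000.00 × 54.537 = INR 45,811,080.00
INR 45,811,080.00 × 0.22942 = MXN 10,509,977.97
MXN 10,509,977.97 × 0.41193 = CNY 4,329,375.23
CNY 4,329,375.23 × 1.3254 = NOK 5,738,153.93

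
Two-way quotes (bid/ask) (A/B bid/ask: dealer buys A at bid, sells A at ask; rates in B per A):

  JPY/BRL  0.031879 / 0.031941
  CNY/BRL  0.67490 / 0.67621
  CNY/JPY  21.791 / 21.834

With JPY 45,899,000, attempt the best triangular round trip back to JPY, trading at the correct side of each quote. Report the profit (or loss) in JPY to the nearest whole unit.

Best loop JPY → BRL → CNY → JPY:
JPY 45,899,000 × 0.031879 (sell JPY at bid) = BRL 1,463,214.22
BRL 1,463,214.22 ÷ 0.67621 (buy CNY at ask) = CNY 2,163,845.88
CNY 2,163,845.88 × 21.791 (sell CNY at bid) = JPY 47,152,366

Net profit: JPY 1,253,366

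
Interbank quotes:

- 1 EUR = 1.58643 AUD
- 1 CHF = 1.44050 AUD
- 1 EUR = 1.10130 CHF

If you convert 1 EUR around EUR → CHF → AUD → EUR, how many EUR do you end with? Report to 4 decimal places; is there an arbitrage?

1.0000 (no arbitrage)

Around EUR → CHF → AUD → EUR: 1 × 1.10130 × 1.44050 ÷ 1.58643 = 0.999995
Product ≈ 1 (deviation 0.000%, within rounding noise).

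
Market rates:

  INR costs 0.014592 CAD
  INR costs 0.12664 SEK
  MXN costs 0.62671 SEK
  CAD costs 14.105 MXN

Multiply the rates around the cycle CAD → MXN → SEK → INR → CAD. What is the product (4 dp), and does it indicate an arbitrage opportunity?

Around CAD → MXN → SEK → INR → CAD: 1 × 14.105 × 0.62671 ÷ 0.12664 × 0.014592 = 1.018553
Product > 1; profitable direction is CAD → MXN → SEK → INR → CAD.

1.0186 (arbitrage exists)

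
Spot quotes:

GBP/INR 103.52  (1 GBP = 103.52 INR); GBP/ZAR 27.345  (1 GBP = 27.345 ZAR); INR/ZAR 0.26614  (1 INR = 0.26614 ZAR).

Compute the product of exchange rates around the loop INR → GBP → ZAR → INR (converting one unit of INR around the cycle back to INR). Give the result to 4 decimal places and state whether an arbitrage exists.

0.9925 (arbitrage exists)

Around INR → GBP → ZAR → INR: 1 ÷ 103.52 × 27.345 ÷ 0.26614 = 0.992530
Product < 1; profitable direction is INR → ZAR → GBP → INR.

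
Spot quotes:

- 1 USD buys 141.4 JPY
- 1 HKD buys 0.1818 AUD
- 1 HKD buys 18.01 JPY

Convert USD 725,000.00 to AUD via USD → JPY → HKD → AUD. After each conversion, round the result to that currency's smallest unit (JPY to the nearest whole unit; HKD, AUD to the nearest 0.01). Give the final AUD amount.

AUD 1,034,826.60

USD 725,000.00 × 141.4 = JPY 102,515,000
JPY 102,515,000 ÷ 18.01 = HKD 5,692,115.49
HKD 5,692,115.49 × 0.1818 = AUD 1,034,826.60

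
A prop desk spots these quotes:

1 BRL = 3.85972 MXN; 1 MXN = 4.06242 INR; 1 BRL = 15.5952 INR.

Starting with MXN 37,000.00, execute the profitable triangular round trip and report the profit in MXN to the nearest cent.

Profit: MXN 200.72

Profitable loop is MXN → INR → BRL → MXN:
MXN 37,000.00 × 4.06242 = INR 150,309.54
INR 150,309.54 ÷ 15.5952 = BRL 9,638.19
BRL 9,638.19 × 3.85972 = MXN 37,200.72
Profit = MXN 37,200.72 − MXN 37,000.00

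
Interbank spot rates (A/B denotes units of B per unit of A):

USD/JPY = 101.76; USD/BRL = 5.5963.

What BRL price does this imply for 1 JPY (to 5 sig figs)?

JPY/BRL = 0.054995

1 JPY ÷ 101.76 = 0.00982704 USD
0.00982704 USD × 5.5963 = 0.0549951 BRL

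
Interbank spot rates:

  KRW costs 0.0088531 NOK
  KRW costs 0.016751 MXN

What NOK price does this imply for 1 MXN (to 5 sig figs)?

1 MXN ÷ 0.016751 = 59.6979 KRW
59.6979 KRW × 0.0088531 = 0.528512 NOK

MXN/NOK = 0.52851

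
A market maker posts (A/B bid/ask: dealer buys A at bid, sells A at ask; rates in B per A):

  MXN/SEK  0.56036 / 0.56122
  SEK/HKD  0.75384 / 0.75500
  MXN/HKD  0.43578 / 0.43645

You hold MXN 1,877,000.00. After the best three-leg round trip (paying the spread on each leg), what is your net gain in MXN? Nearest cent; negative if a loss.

Best loop MXN → HKD → SEK → MXN:
MXN 1,877,000.00 × 0.43578 (sell MXN at bid) = HKD 817,959.06
HKD 817,959.06 ÷ 0.75500 (buy SEK at ask) = SEK 1,083,389.48
SEK 1,083,389.48 ÷ 0.56122 (buy MXN at ask) = MXN 1,930,418.52

Net profit: MXN 53,418.52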